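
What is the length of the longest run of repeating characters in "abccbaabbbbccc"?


Input: "abccbaabbbbccc"
Scanning for longest run:
  Position 1 ('b'): new char, reset run to 1
  Position 2 ('c'): new char, reset run to 1
  Position 3 ('c'): continues run of 'c', length=2
  Position 4 ('b'): new char, reset run to 1
  Position 5 ('a'): new char, reset run to 1
  Position 6 ('a'): continues run of 'a', length=2
  Position 7 ('b'): new char, reset run to 1
  Position 8 ('b'): continues run of 'b', length=2
  Position 9 ('b'): continues run of 'b', length=3
  Position 10 ('b'): continues run of 'b', length=4
  Position 11 ('c'): new char, reset run to 1
  Position 12 ('c'): continues run of 'c', length=2
  Position 13 ('c'): continues run of 'c', length=3
Longest run: 'b' with length 4

4


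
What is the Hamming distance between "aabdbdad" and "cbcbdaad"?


Comparing "aabdbdad" and "cbcbdaad" position by position:
  Position 0: 'a' vs 'c' => differ
  Position 1: 'a' vs 'b' => differ
  Position 2: 'b' vs 'c' => differ
  Position 3: 'd' vs 'b' => differ
  Position 4: 'b' vs 'd' => differ
  Position 5: 'd' vs 'a' => differ
  Position 6: 'a' vs 'a' => same
  Position 7: 'd' vs 'd' => same
Total differences (Hamming distance): 6

6


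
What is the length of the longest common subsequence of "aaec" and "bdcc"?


LCS of "aaec" and "bdcc"
DP table:
           b    d    c    c
      0    0    0    0    0
  a   0    0    0    0    0
  a   0    0    0    0    0
  e   0    0    0    0    0
  c   0    0    0    1    1
LCS length = dp[4][4] = 1

1


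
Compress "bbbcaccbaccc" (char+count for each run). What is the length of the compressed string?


Input: bbbcaccbaccc
Runs:
  'b' x 3 => "b3"
  'c' x 1 => "c1"
  'a' x 1 => "a1"
  'c' x 2 => "c2"
  'b' x 1 => "b1"
  'a' x 1 => "a1"
  'c' x 3 => "c3"
Compressed: "b3c1a1c2b1a1c3"
Compressed length: 14

14


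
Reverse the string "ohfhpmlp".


Input: ohfhpmlp
Reading characters right to left:
  Position 7: 'p'
  Position 6: 'l'
  Position 5: 'm'
  Position 4: 'p'
  Position 3: 'h'
  Position 2: 'f'
  Position 1: 'h'
  Position 0: 'o'
Reversed: plmphfho

plmphfho


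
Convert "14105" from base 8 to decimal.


Input: "14105" in base 8
Positional expansion:
  Digit '1' (value 1) x 8^4 = 4096
  Digit '4' (value 4) x 8^3 = 2048
  Digit '1' (value 1) x 8^2 = 64
  Digit '0' (value 0) x 8^1 = 0
  Digit '5' (value 5) x 8^0 = 5
Sum = 6213

6213


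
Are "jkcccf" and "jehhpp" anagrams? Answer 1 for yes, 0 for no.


Strings: "jkcccf", "jehhpp"
Sorted first:  cccfjk
Sorted second: ehhjpp
Differ at position 0: 'c' vs 'e' => not anagrams

0


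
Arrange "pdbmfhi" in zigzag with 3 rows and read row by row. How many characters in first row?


Zigzag "pdbmfhi" into 3 rows:
Placing characters:
  'p' => row 0
  'd' => row 1
  'b' => row 2
  'm' => row 1
  'f' => row 0
  'h' => row 1
  'i' => row 2
Rows:
  Row 0: "pf"
  Row 1: "dmh"
  Row 2: "bi"
First row length: 2

2


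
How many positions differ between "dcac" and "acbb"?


Comparing "dcac" and "acbb" position by position:
  Position 0: 'd' vs 'a' => DIFFER
  Position 1: 'c' vs 'c' => same
  Position 2: 'a' vs 'b' => DIFFER
  Position 3: 'c' vs 'b' => DIFFER
Positions that differ: 3

3


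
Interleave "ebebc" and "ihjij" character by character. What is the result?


Interleaving "ebebc" and "ihjij":
  Position 0: 'e' from first, 'i' from second => "ei"
  Position 1: 'b' from first, 'h' from second => "bh"
  Position 2: 'e' from first, 'j' from second => "ej"
  Position 3: 'b' from first, 'i' from second => "bi"
  Position 4: 'c' from first, 'j' from second => "cj"
Result: eibhejbicj

eibhejbicj


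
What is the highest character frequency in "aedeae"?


Input: aedeae
Character counts:
  'a': 2
  'd': 1
  'e': 3
Maximum frequency: 3

3


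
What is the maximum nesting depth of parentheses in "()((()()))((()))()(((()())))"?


Input: "()((()()))((()))()(((()())))"
Tracking depth:
  Position 0 '(': depth becomes 1
  Position 1 ')': depth becomes 0
  Position 2 '(': depth becomes 1
  Position 3 '(': depth becomes 2
  Position 4 '(': depth becomes 3
  Position 5 ')': depth becomes 2
  Position 6 '(': depth becomes 3
  Position 7 ')': depth becomes 2
  Position 8 ')': depth becomes 1
  Position 9 ')': depth becomes 0
  Position 10 '(': depth becomes 1
  Position 11 '(': depth becomes 2
  Position 12 '(': depth becomes 3
  Position 13 ')': depth becomes 2
  Position 14 ')': depth becomes 1
  Position 15 ')': depth becomes 0
  Position 16 '(': depth becomes 1
  Position 17 ')': depth becomes 0
  Position 18 '(': depth becomes 1
  Position 19 '(': depth becomes 2
  Position 20 '(': depth becomes 3
  Position 21 '(': depth becomes 4
  Position 22 ')': depth becomes 3
  Position 23 '(': depth becomes 4
  Position 24 ')': depth becomes 3
  Position 25 ')': depth becomes 2
  Position 26 ')': depth becomes 1
  Position 27 ')': depth becomes 0
Maximum depth reached: 4

4


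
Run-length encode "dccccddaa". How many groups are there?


Input: dccccddaa
Scanning for consecutive runs:
  Group 1: 'd' x 1 (positions 0-0)
  Group 2: 'c' x 4 (positions 1-4)
  Group 3: 'd' x 2 (positions 5-6)
  Group 4: 'a' x 2 (positions 7-8)
Total groups: 4

4


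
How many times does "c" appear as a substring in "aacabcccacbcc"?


Searching for "c" in "aacabcccacbcc"
Scanning each position:
  Position 0: "a" => no
  Position 1: "a" => no
  Position 2: "c" => MATCH
  Position 3: "a" => no
  Position 4: "b" => no
  Position 5: "c" => MATCH
  Position 6: "c" => MATCH
  Position 7: "c" => MATCH
  Position 8: "a" => no
  Position 9: "c" => MATCH
  Position 10: "b" => no
  Position 11: "c" => MATCH
  Position 12: "c" => MATCH
Total occurrences: 7

7


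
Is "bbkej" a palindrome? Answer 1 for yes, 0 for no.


Input: bbkej
Reversed: jekbb
  Compare pos 0 ('b') with pos 4 ('j'): MISMATCH
  Compare pos 1 ('b') with pos 3 ('e'): MISMATCH
Result: not a palindrome

0


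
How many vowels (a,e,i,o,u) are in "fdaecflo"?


Input: fdaecflo
Checking each character:
  'f' at position 0: consonant
  'd' at position 1: consonant
  'a' at position 2: vowel (running total: 1)
  'e' at position 3: vowel (running total: 2)
  'c' at position 4: consonant
  'f' at position 5: consonant
  'l' at position 6: consonant
  'o' at position 7: vowel (running total: 3)
Total vowels: 3

3


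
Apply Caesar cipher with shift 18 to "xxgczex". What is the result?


Caesar cipher: shift "xxgczex" by 18
  'x' (pos 23) + 18 = pos 15 = 'p'
  'x' (pos 23) + 18 = pos 15 = 'p'
  'g' (pos 6) + 18 = pos 24 = 'y'
  'c' (pos 2) + 18 = pos 20 = 'u'
  'z' (pos 25) + 18 = pos 17 = 'r'
  'e' (pos 4) + 18 = pos 22 = 'w'
  'x' (pos 23) + 18 = pos 15 = 'p'
Result: ppyurwp

ppyurwp


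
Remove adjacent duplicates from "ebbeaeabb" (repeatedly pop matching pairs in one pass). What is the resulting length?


Input: ebbeaeabb
Stack-based adjacent duplicate removal:
  Read 'e': push. Stack: e
  Read 'b': push. Stack: eb
  Read 'b': matches stack top 'b' => pop. Stack: e
  Read 'e': matches stack top 'e' => pop. Stack: (empty)
  Read 'a': push. Stack: a
  Read 'e': push. Stack: ae
  Read 'a': push. Stack: aea
  Read 'b': push. Stack: aeab
  Read 'b': matches stack top 'b' => pop. Stack: aea
Final stack: "aea" (length 3)

3


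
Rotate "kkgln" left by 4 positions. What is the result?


Input: "kkgln", rotate left by 4
First 4 characters: "kkgl"
Remaining characters: "n"
Concatenate remaining + first: "n" + "kkgl" = "nkkgl"

nkkgl


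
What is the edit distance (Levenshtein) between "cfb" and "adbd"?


Computing edit distance: "cfb" -> "adbd"
DP table:
           a    d    b    d
      0    1    2    3    4
  c   1    1    2    3    4
  f   2    2    2    3    4
  b   3    3    3    2    3
Edit distance = dp[3][4] = 3

3


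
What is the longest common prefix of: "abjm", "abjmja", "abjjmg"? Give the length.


Words: abjm, abjmja, abjjmg
  Position 0: all 'a' => match
  Position 1: all 'b' => match
  Position 2: all 'j' => match
  Position 3: ('m', 'm', 'j') => mismatch, stop
LCP = "abj" (length 3)

3


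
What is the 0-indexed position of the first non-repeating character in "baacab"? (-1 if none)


Input: baacab
Character frequencies:
  'a': 3
  'b': 2
  'c': 1
Scanning left to right for freq == 1:
  Position 0 ('b'): freq=2, skip
  Position 1 ('a'): freq=3, skip
  Position 2 ('a'): freq=3, skip
  Position 3 ('c'): unique! => answer = 3

3


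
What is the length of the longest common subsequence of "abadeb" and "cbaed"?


LCS of "abadeb" and "cbaed"
DP table:
           c    b    a    e    d
      0    0    0    0    0    0
  a   0    0    0    1    1    1
  b   0    0    1    1    1    1
  a   0    0    1    2    2    2
  d   0    0    1    2    2    3
  e   0    0    1    2    3    3
  b   0    0    1    2    3    3
LCS length = dp[6][5] = 3

3


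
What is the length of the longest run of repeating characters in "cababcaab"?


Input: "cababcaab"
Scanning for longest run:
  Position 1 ('a'): new char, reset run to 1
  Position 2 ('b'): new char, reset run to 1
  Position 3 ('a'): new char, reset run to 1
  Position 4 ('b'): new char, reset run to 1
  Position 5 ('c'): new char, reset run to 1
  Position 6 ('a'): new char, reset run to 1
  Position 7 ('a'): continues run of 'a', length=2
  Position 8 ('b'): new char, reset run to 1
Longest run: 'a' with length 2

2


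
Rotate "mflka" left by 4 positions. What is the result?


Input: "mflka", rotate left by 4
First 4 characters: "mflk"
Remaining characters: "a"
Concatenate remaining + first: "a" + "mflk" = "amflk"

amflk


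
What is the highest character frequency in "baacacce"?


Input: baacacce
Character counts:
  'a': 3
  'b': 1
  'c': 3
  'e': 1
Maximum frequency: 3

3


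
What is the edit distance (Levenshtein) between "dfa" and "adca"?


Computing edit distance: "dfa" -> "adca"
DP table:
           a    d    c    a
      0    1    2    3    4
  d   1    1    1    2    3
  f   2    2    2    2    3
  a   3    2    3    3    2
Edit distance = dp[3][4] = 2

2


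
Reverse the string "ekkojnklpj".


Input: ekkojnklpj
Reading characters right to left:
  Position 9: 'j'
  Position 8: 'p'
  Position 7: 'l'
  Position 6: 'k'
  Position 5: 'n'
  Position 4: 'j'
  Position 3: 'o'
  Position 2: 'k'
  Position 1: 'k'
  Position 0: 'e'
Reversed: jplknjokke

jplknjokke


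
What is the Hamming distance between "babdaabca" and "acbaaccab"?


Comparing "babdaabca" and "acbaaccab" position by position:
  Position 0: 'b' vs 'a' => differ
  Position 1: 'a' vs 'c' => differ
  Position 2: 'b' vs 'b' => same
  Position 3: 'd' vs 'a' => differ
  Position 4: 'a' vs 'a' => same
  Position 5: 'a' vs 'c' => differ
  Position 6: 'b' vs 'c' => differ
  Position 7: 'c' vs 'a' => differ
  Position 8: 'a' vs 'b' => differ
Total differences (Hamming distance): 7

7


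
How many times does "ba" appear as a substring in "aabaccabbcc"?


Searching for "ba" in "aabaccabbcc"
Scanning each position:
  Position 0: "aa" => no
  Position 1: "ab" => no
  Position 2: "ba" => MATCH
  Position 3: "ac" => no
  Position 4: "cc" => no
  Position 5: "ca" => no
  Position 6: "ab" => no
  Position 7: "bb" => no
  Position 8: "bc" => no
  Position 9: "cc" => no
Total occurrences: 1

1


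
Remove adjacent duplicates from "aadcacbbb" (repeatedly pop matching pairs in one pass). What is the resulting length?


Input: aadcacbbb
Stack-based adjacent duplicate removal:
  Read 'a': push. Stack: a
  Read 'a': matches stack top 'a' => pop. Stack: (empty)
  Read 'd': push. Stack: d
  Read 'c': push. Stack: dc
  Read 'a': push. Stack: dca
  Read 'c': push. Stack: dcac
  Read 'b': push. Stack: dcacb
  Read 'b': matches stack top 'b' => pop. Stack: dcac
  Read 'b': push. Stack: dcacb
Final stack: "dcacb" (length 5)

5


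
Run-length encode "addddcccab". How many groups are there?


Input: addddcccab
Scanning for consecutive runs:
  Group 1: 'a' x 1 (positions 0-0)
  Group 2: 'd' x 4 (positions 1-4)
  Group 3: 'c' x 3 (positions 5-7)
  Group 4: 'a' x 1 (positions 8-8)
  Group 5: 'b' x 1 (positions 9-9)
Total groups: 5

5


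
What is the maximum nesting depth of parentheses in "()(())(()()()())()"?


Input: "()(())(()()()())()"
Tracking depth:
  Position 0 '(': depth becomes 1
  Position 1 ')': depth becomes 0
  Position 2 '(': depth becomes 1
  Position 3 '(': depth becomes 2
  Position 4 ')': depth becomes 1
  Position 5 ')': depth becomes 0
  Position 6 '(': depth becomes 1
  Position 7 '(': depth becomes 2
  Position 8 ')': depth becomes 1
  Position 9 '(': depth becomes 2
  Position 10 ')': depth becomes 1
  Position 11 '(': depth becomes 2
  Position 12 ')': depth becomes 1
  Position 13 '(': depth becomes 2
  Position 14 ')': depth becomes 1
  Position 15 ')': depth becomes 0
  Position 16 '(': depth becomes 1
  Position 17 ')': depth becomes 0
Maximum depth reached: 2

2


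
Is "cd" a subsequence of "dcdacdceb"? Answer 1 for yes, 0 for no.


Check if "cd" is a subsequence of "dcdacdceb"
Greedy scan:
  Position 0 ('d'): no match needed
  Position 1 ('c'): matches sub[0] = 'c'
  Position 2 ('d'): matches sub[1] = 'd'
  Position 3 ('a'): no match needed
  Position 4 ('c'): no match needed
  Position 5 ('d'): no match needed
  Position 6 ('c'): no match needed
  Position 7 ('e'): no match needed
  Position 8 ('b'): no match needed
All 2 characters matched => is a subsequence

1


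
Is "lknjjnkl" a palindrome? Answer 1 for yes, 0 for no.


Input: lknjjnkl
Reversed: lknjjnkl
  Compare pos 0 ('l') with pos 7 ('l'): match
  Compare pos 1 ('k') with pos 6 ('k'): match
  Compare pos 2 ('n') with pos 5 ('n'): match
  Compare pos 3 ('j') with pos 4 ('j'): match
Result: palindrome

1


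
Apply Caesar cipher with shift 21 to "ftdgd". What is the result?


Caesar cipher: shift "ftdgd" by 21
  'f' (pos 5) + 21 = pos 0 = 'a'
  't' (pos 19) + 21 = pos 14 = 'o'
  'd' (pos 3) + 21 = pos 24 = 'y'
  'g' (pos 6) + 21 = pos 1 = 'b'
  'd' (pos 3) + 21 = pos 24 = 'y'
Result: aoyby

aoyby


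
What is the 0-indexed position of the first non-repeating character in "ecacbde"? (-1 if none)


Input: ecacbde
Character frequencies:
  'a': 1
  'b': 1
  'c': 2
  'd': 1
  'e': 2
Scanning left to right for freq == 1:
  Position 0 ('e'): freq=2, skip
  Position 1 ('c'): freq=2, skip
  Position 2 ('a'): unique! => answer = 2

2


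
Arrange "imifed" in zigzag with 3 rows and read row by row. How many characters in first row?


Zigzag "imifed" into 3 rows:
Placing characters:
  'i' => row 0
  'm' => row 1
  'i' => row 2
  'f' => row 1
  'e' => row 0
  'd' => row 1
Rows:
  Row 0: "ie"
  Row 1: "mfd"
  Row 2: "i"
First row length: 2

2


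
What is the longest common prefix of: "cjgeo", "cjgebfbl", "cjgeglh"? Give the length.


Words: cjgeo, cjgebfbl, cjgeglh
  Position 0: all 'c' => match
  Position 1: all 'j' => match
  Position 2: all 'g' => match
  Position 3: all 'e' => match
  Position 4: ('o', 'b', 'g') => mismatch, stop
LCP = "cjge" (length 4)

4


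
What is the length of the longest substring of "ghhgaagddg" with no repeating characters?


Input: "ghhgaagddg"
Sliding window (track last position of each char):
  Position 0 ('g'): window [0,0] length 1 -- new best
  Position 1 ('h'): window [0,1] length 2 -- new best
  Position 2 ('h'): repeat (last at 1), move window start to 2
  Position 2 ('h'): window [2,2] length 1
  Position 3 ('g'): window [2,3] length 2
  Position 4 ('a'): window [2,4] length 3 -- new best
  Position 5 ('a'): repeat (last at 4), move window start to 5
  Position 5 ('a'): window [5,5] length 1
  Position 6 ('g'): window [5,6] length 2
  Position 7 ('d'): window [5,7] length 3
  Position 8 ('d'): repeat (last at 7), move window start to 8
  Position 8 ('d'): window [8,8] length 1
  Position 9 ('g'): window [8,9] length 2
Longest substring with no repeats: "hga" with length 3

3


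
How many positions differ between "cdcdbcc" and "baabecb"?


Comparing "cdcdbcc" and "baabecb" position by position:
  Position 0: 'c' vs 'b' => DIFFER
  Position 1: 'd' vs 'a' => DIFFER
  Position 2: 'c' vs 'a' => DIFFER
  Position 3: 'd' vs 'b' => DIFFER
  Position 4: 'b' vs 'e' => DIFFER
  Position 5: 'c' vs 'c' => same
  Position 6: 'c' vs 'b' => DIFFER
Positions that differ: 6

6


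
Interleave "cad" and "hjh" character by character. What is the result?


Interleaving "cad" and "hjh":
  Position 0: 'c' from first, 'h' from second => "ch"
  Position 1: 'a' from first, 'j' from second => "aj"
  Position 2: 'd' from first, 'h' from second => "dh"
Result: chajdh

chajdh


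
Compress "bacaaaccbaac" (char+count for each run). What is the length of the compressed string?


Input: bacaaaccbaac
Runs:
  'b' x 1 => "b1"
  'a' x 1 => "a1"
  'c' x 1 => "c1"
  'a' x 3 => "a3"
  'c' x 2 => "c2"
  'b' x 1 => "b1"
  'a' x 2 => "a2"
  'c' x 1 => "c1"
Compressed: "b1a1c1a3c2b1a2c1"
Compressed length: 16

16


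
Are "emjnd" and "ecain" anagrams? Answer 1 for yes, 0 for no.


Strings: "emjnd", "ecain"
Sorted first:  dejmn
Sorted second: acein
Differ at position 0: 'd' vs 'a' => not anagrams

0


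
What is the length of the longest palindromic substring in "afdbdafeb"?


Input: "afdbdafeb"
Checking substrings for palindromes:
  [2:5] "dbd" (len 3) => palindrome
Longest palindromic substring: "dbd" with length 3

3


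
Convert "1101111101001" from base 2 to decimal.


Input: "1101111101001" in base 2
Positional expansion:
  Digit '1' (value 1) x 2^12 = 4096
  Digit '1' (value 1) x 2^11 = 2048
  Digit '0' (value 0) x 2^10 = 0
  Digit '1' (value 1) x 2^9 = 512
  Digit '1' (value 1) x 2^8 = 256
  Digit '1' (value 1) x 2^7 = 128
  Digit '1' (value 1) x 2^6 = 64
  Digit '1' (value 1) x 2^5 = 32
  Digit '0' (value 0) x 2^4 = 0
  Digit '1' (value 1) x 2^3 = 8
  Digit '0' (value 0) x 2^2 = 0
  Digit '0' (value 0) x 2^1 = 0
  Digit '1' (value 1) x 2^0 = 1
Sum = 7145

7145


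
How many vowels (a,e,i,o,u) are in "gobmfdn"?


Input: gobmfdn
Checking each character:
  'g' at position 0: consonant
  'o' at position 1: vowel (running total: 1)
  'b' at position 2: consonant
  'm' at position 3: consonant
  'f' at position 4: consonant
  'd' at position 5: consonant
  'n' at position 6: consonant
Total vowels: 1

1


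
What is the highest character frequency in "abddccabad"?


Input: abddccabad
Character counts:
  'a': 3
  'b': 2
  'c': 2
  'd': 3
Maximum frequency: 3

3


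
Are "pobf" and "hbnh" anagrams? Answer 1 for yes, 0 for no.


Strings: "pobf", "hbnh"
Sorted first:  bfop
Sorted second: bhhn
Differ at position 1: 'f' vs 'h' => not anagrams

0


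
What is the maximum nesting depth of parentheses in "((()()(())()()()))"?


Input: "((()()(())()()()))"
Tracking depth:
  Position 0 '(': depth becomes 1
  Position 1 '(': depth becomes 2
  Position 2 '(': depth becomes 3
  Position 3 ')': depth becomes 2
  Position 4 '(': depth becomes 3
  Position 5 ')': depth becomes 2
  Position 6 '(': depth becomes 3
  Position 7 '(': depth becomes 4
  Position 8 ')': depth becomes 3
  Position 9 ')': depth becomes 2
  Position 10 '(': depth becomes 3
  Position 11 ')': depth becomes 2
  Position 12 '(': depth becomes 3
  Position 13 ')': depth becomes 2
  Position 14 '(': depth becomes 3
  Position 15 ')': depth becomes 2
  Position 16 ')': depth becomes 1
  Position 17 ')': depth becomes 0
Maximum depth reached: 4

4


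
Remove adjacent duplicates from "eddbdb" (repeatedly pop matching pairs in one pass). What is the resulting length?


Input: eddbdb
Stack-based adjacent duplicate removal:
  Read 'e': push. Stack: e
  Read 'd': push. Stack: ed
  Read 'd': matches stack top 'd' => pop. Stack: e
  Read 'b': push. Stack: eb
  Read 'd': push. Stack: ebd
  Read 'b': push. Stack: ebdb
Final stack: "ebdb" (length 4)

4


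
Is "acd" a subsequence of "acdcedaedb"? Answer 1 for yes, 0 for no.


Check if "acd" is a subsequence of "acdcedaedb"
Greedy scan:
  Position 0 ('a'): matches sub[0] = 'a'
  Position 1 ('c'): matches sub[1] = 'c'
  Position 2 ('d'): matches sub[2] = 'd'
  Position 3 ('c'): no match needed
  Position 4 ('e'): no match needed
  Position 5 ('d'): no match needed
  Position 6 ('a'): no match needed
  Position 7 ('e'): no match needed
  Position 8 ('d'): no match needed
  Position 9 ('b'): no match needed
All 3 characters matched => is a subsequence

1


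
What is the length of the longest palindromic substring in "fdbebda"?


Input: "fdbebda"
Checking substrings for palindromes:
  [1:6] "dbebd" (len 5) => palindrome
  [2:5] "beb" (len 3) => palindrome
Longest palindromic substring: "dbebd" with length 5

5


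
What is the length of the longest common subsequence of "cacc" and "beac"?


LCS of "cacc" and "beac"
DP table:
           b    e    a    c
      0    0    0    0    0
  c   0    0    0    0    1
  a   0    0    0    1    1
  c   0    0    0    1    2
  c   0    0    0    1    2
LCS length = dp[4][4] = 2

2


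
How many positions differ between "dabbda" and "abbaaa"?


Comparing "dabbda" and "abbaaa" position by position:
  Position 0: 'd' vs 'a' => DIFFER
  Position 1: 'a' vs 'b' => DIFFER
  Position 2: 'b' vs 'b' => same
  Position 3: 'b' vs 'a' => DIFFER
  Position 4: 'd' vs 'a' => DIFFER
  Position 5: 'a' vs 'a' => same
Positions that differ: 4

4


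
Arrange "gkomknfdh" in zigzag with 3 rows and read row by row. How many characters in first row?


Zigzag "gkomknfdh" into 3 rows:
Placing characters:
  'g' => row 0
  'k' => row 1
  'o' => row 2
  'm' => row 1
  'k' => row 0
  'n' => row 1
  'f' => row 2
  'd' => row 1
  'h' => row 0
Rows:
  Row 0: "gkh"
  Row 1: "kmnd"
  Row 2: "of"
First row length: 3

3


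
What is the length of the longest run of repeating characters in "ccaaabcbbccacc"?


Input: "ccaaabcbbccacc"
Scanning for longest run:
  Position 1 ('c'): continues run of 'c', length=2
  Position 2 ('a'): new char, reset run to 1
  Position 3 ('a'): continues run of 'a', length=2
  Position 4 ('a'): continues run of 'a', length=3
  Position 5 ('b'): new char, reset run to 1
  Position 6 ('c'): new char, reset run to 1
  Position 7 ('b'): new char, reset run to 1
  Position 8 ('b'): continues run of 'b', length=2
  Position 9 ('c'): new char, reset run to 1
  Position 10 ('c'): continues run of 'c', length=2
  Position 11 ('a'): new char, reset run to 1
  Position 12 ('c'): new char, reset run to 1
  Position 13 ('c'): continues run of 'c', length=2
Longest run: 'a' with length 3

3


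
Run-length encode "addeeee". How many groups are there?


Input: addeeee
Scanning for consecutive runs:
  Group 1: 'a' x 1 (positions 0-0)
  Group 2: 'd' x 2 (positions 1-2)
  Group 3: 'e' x 4 (positions 3-6)
Total groups: 3

3


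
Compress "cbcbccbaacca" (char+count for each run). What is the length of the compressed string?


Input: cbcbccbaacca
Runs:
  'c' x 1 => "c1"
  'b' x 1 => "b1"
  'c' x 1 => "c1"
  'b' x 1 => "b1"
  'c' x 2 => "c2"
  'b' x 1 => "b1"
  'a' x 2 => "a2"
  'c' x 2 => "c2"
  'a' x 1 => "a1"
Compressed: "c1b1c1b1c2b1a2c2a1"
Compressed length: 18

18


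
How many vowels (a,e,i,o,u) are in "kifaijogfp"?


Input: kifaijogfp
Checking each character:
  'k' at position 0: consonant
  'i' at position 1: vowel (running total: 1)
  'f' at position 2: consonant
  'a' at position 3: vowel (running total: 2)
  'i' at position 4: vowel (running total: 3)
  'j' at position 5: consonant
  'o' at position 6: vowel (running total: 4)
  'g' at position 7: consonant
  'f' at position 8: consonant
  'p' at position 9: consonant
Total vowels: 4

4


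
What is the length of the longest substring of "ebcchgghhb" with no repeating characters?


Input: "ebcchgghhb"
Sliding window (track last position of each char):
  Position 0 ('e'): window [0,0] length 1 -- new best
  Position 1 ('b'): window [0,1] length 2 -- new best
  Position 2 ('c'): window [0,2] length 3 -- new best
  Position 3 ('c'): repeat (last at 2), move window start to 3
  Position 3 ('c'): window [3,3] length 1
  Position 4 ('h'): window [3,4] length 2
  Position 5 ('g'): window [3,5] length 3
  Position 6 ('g'): repeat (last at 5), move window start to 6
  Position 6 ('g'): window [6,6] length 1
  Position 7 ('h'): window [6,7] length 2
  Position 8 ('h'): repeat (last at 7), move window start to 8
  Position 8 ('h'): window [8,8] length 1
  Position 9 ('b'): window [8,9] length 2
Longest substring with no repeats: "ebc" with length 3

3


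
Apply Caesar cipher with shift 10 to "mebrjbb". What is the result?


Caesar cipher: shift "mebrjbb" by 10
  'm' (pos 12) + 10 = pos 22 = 'w'
  'e' (pos 4) + 10 = pos 14 = 'o'
  'b' (pos 1) + 10 = pos 11 = 'l'
  'r' (pos 17) + 10 = pos 1 = 'b'
  'j' (pos 9) + 10 = pos 19 = 't'
  'b' (pos 1) + 10 = pos 11 = 'l'
  'b' (pos 1) + 10 = pos 11 = 'l'
Result: wolbtll

wolbtll


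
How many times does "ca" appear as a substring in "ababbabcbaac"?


Searching for "ca" in "ababbabcbaac"
Scanning each position:
  Position 0: "ab" => no
  Position 1: "ba" => no
  Position 2: "ab" => no
  Position 3: "bb" => no
  Position 4: "ba" => no
  Position 5: "ab" => no
  Position 6: "bc" => no
  Position 7: "cb" => no
  Position 8: "ba" => no
  Position 9: "aa" => no
  Position 10: "ac" => no
Total occurrences: 0

0


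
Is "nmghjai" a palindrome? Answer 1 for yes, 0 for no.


Input: nmghjai
Reversed: iajhgmn
  Compare pos 0 ('n') with pos 6 ('i'): MISMATCH
  Compare pos 1 ('m') with pos 5 ('a'): MISMATCH
  Compare pos 2 ('g') with pos 4 ('j'): MISMATCH
Result: not a palindrome

0


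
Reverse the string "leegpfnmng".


Input: leegpfnmng
Reading characters right to left:
  Position 9: 'g'
  Position 8: 'n'
  Position 7: 'm'
  Position 6: 'n'
  Position 5: 'f'
  Position 4: 'p'
  Position 3: 'g'
  Position 2: 'e'
  Position 1: 'e'
  Position 0: 'l'
Reversed: gnmnfpgeel

gnmnfpgeel


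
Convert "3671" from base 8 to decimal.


Input: "3671" in base 8
Positional expansion:
  Digit '3' (value 3) x 8^3 = 1536
  Digit '6' (value 6) x 8^2 = 384
  Digit '7' (value 7) x 8^1 = 56
  Digit '1' (value 1) x 8^0 = 1
Sum = 1977

1977


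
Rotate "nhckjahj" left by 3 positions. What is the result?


Input: "nhckjahj", rotate left by 3
First 3 characters: "nhc"
Remaining characters: "kjahj"
Concatenate remaining + first: "kjahj" + "nhc" = "kjahjnhc"

kjahjnhc


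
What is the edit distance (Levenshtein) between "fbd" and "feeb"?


Computing edit distance: "fbd" -> "feeb"
DP table:
           f    e    e    b
      0    1    2    3    4
  f   1    0    1    2    3
  b   2    1    1    2    2
  d   3    2    2    2    3
Edit distance = dp[3][4] = 3

3


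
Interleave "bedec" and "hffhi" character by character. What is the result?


Interleaving "bedec" and "hffhi":
  Position 0: 'b' from first, 'h' from second => "bh"
  Position 1: 'e' from first, 'f' from second => "ef"
  Position 2: 'd' from first, 'f' from second => "df"
  Position 3: 'e' from first, 'h' from second => "eh"
  Position 4: 'c' from first, 'i' from second => "ci"
Result: bhefdfehci

bhefdfehci


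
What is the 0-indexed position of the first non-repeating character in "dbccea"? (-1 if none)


Input: dbccea
Character frequencies:
  'a': 1
  'b': 1
  'c': 2
  'd': 1
  'e': 1
Scanning left to right for freq == 1:
  Position 0 ('d'): unique! => answer = 0

0


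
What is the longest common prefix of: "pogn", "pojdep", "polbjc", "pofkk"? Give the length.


Words: pogn, pojdep, polbjc, pofkk
  Position 0: all 'p' => match
  Position 1: all 'o' => match
  Position 2: ('g', 'j', 'l', 'f') => mismatch, stop
LCP = "po" (length 2)

2


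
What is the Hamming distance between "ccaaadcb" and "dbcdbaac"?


Comparing "ccaaadcb" and "dbcdbaac" position by position:
  Position 0: 'c' vs 'd' => differ
  Position 1: 'c' vs 'b' => differ
  Position 2: 'a' vs 'c' => differ
  Position 3: 'a' vs 'd' => differ
  Position 4: 'a' vs 'b' => differ
  Position 5: 'd' vs 'a' => differ
  Position 6: 'c' vs 'a' => differ
  Position 7: 'b' vs 'c' => differ
Total differences (Hamming distance): 8

8


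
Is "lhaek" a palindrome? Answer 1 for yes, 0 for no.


Input: lhaek
Reversed: keahl
  Compare pos 0 ('l') with pos 4 ('k'): MISMATCH
  Compare pos 1 ('h') with pos 3 ('e'): MISMATCH
Result: not a palindrome

0


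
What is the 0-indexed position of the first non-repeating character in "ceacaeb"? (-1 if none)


Input: ceacaeb
Character frequencies:
  'a': 2
  'b': 1
  'c': 2
  'e': 2
Scanning left to right for freq == 1:
  Position 0 ('c'): freq=2, skip
  Position 1 ('e'): freq=2, skip
  Position 2 ('a'): freq=2, skip
  Position 3 ('c'): freq=2, skip
  Position 4 ('a'): freq=2, skip
  Position 5 ('e'): freq=2, skip
  Position 6 ('b'): unique! => answer = 6

6


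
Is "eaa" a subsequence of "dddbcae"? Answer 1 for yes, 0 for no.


Check if "eaa" is a subsequence of "dddbcae"
Greedy scan:
  Position 0 ('d'): no match needed
  Position 1 ('d'): no match needed
  Position 2 ('d'): no match needed
  Position 3 ('b'): no match needed
  Position 4 ('c'): no match needed
  Position 5 ('a'): no match needed
  Position 6 ('e'): matches sub[0] = 'e'
Only matched 1/3 characters => not a subsequence

0


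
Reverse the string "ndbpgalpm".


Input: ndbpgalpm
Reading characters right to left:
  Position 8: 'm'
  Position 7: 'p'
  Position 6: 'l'
  Position 5: 'a'
  Position 4: 'g'
  Position 3: 'p'
  Position 2: 'b'
  Position 1: 'd'
  Position 0: 'n'
Reversed: mplagpbdn

mplagpbdn


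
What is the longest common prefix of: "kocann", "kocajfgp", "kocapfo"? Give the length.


Words: kocann, kocajfgp, kocapfo
  Position 0: all 'k' => match
  Position 1: all 'o' => match
  Position 2: all 'c' => match
  Position 3: all 'a' => match
  Position 4: ('n', 'j', 'p') => mismatch, stop
LCP = "koca" (length 4)

4


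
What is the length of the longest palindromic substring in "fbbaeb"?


Input: "fbbaeb"
Checking substrings for palindromes:
  [1:3] "bb" (len 2) => palindrome
Longest palindromic substring: "bb" with length 2

2


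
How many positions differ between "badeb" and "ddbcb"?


Comparing "badeb" and "ddbcb" position by position:
  Position 0: 'b' vs 'd' => DIFFER
  Position 1: 'a' vs 'd' => DIFFER
  Position 2: 'd' vs 'b' => DIFFER
  Position 3: 'e' vs 'c' => DIFFER
  Position 4: 'b' vs 'b' => same
Positions that differ: 4

4


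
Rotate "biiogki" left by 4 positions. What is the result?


Input: "biiogki", rotate left by 4
First 4 characters: "biio"
Remaining characters: "gki"
Concatenate remaining + first: "gki" + "biio" = "gkibiio"

gkibiio


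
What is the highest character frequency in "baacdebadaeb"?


Input: baacdebadaeb
Character counts:
  'a': 4
  'b': 3
  'c': 1
  'd': 2
  'e': 2
Maximum frequency: 4

4


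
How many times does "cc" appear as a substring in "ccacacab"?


Searching for "cc" in "ccacacab"
Scanning each position:
  Position 0: "cc" => MATCH
  Position 1: "ca" => no
  Position 2: "ac" => no
  Position 3: "ca" => no
  Position 4: "ac" => no
  Position 5: "ca" => no
  Position 6: "ab" => no
Total occurrences: 1

1


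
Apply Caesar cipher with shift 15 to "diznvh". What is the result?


Caesar cipher: shift "diznvh" by 15
  'd' (pos 3) + 15 = pos 18 = 's'
  'i' (pos 8) + 15 = pos 23 = 'x'
  'z' (pos 25) + 15 = pos 14 = 'o'
  'n' (pos 13) + 15 = pos 2 = 'c'
  'v' (pos 21) + 15 = pos 10 = 'k'
  'h' (pos 7) + 15 = pos 22 = 'w'
Result: sxockw

sxockw


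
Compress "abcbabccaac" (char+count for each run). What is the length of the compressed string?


Input: abcbabccaac
Runs:
  'a' x 1 => "a1"
  'b' x 1 => "b1"
  'c' x 1 => "c1"
  'b' x 1 => "b1"
  'a' x 1 => "a1"
  'b' x 1 => "b1"
  'c' x 2 => "c2"
  'a' x 2 => "a2"
  'c' x 1 => "c1"
Compressed: "a1b1c1b1a1b1c2a2c1"
Compressed length: 18

18


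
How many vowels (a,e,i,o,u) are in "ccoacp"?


Input: ccoacp
Checking each character:
  'c' at position 0: consonant
  'c' at position 1: consonant
  'o' at position 2: vowel (running total: 1)
  'a' at position 3: vowel (running total: 2)
  'c' at position 4: consonant
  'p' at position 5: consonant
Total vowels: 2

2


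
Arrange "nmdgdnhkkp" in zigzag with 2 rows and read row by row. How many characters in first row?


Zigzag "nmdgdnhkkp" into 2 rows:
Placing characters:
  'n' => row 0
  'm' => row 1
  'd' => row 0
  'g' => row 1
  'd' => row 0
  'n' => row 1
  'h' => row 0
  'k' => row 1
  'k' => row 0
  'p' => row 1
Rows:
  Row 0: "nddhk"
  Row 1: "mgnkp"
First row length: 5

5


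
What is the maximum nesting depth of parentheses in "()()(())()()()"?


Input: "()()(())()()()"
Tracking depth:
  Position 0 '(': depth becomes 1
  Position 1 ')': depth becomes 0
  Position 2 '(': depth becomes 1
  Position 3 ')': depth becomes 0
  Position 4 '(': depth becomes 1
  Position 5 '(': depth becomes 2
  Position 6 ')': depth becomes 1
  Position 7 ')': depth becomes 0
  Position 8 '(': depth becomes 1
  Position 9 ')': depth becomes 0
  Position 10 '(': depth becomes 1
  Position 11 ')': depth becomes 0
  Position 12 '(': depth becomes 1
  Position 13 ')': depth becomes 0
Maximum depth reached: 2

2


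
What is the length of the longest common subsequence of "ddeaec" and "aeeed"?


LCS of "ddeaec" and "aeeed"
DP table:
           a    e    e    e    d
      0    0    0    0    0    0
  d   0    0    0    0    0    1
  d   0    0    0    0    0    1
  e   0    0    1    1    1    1
  a   0    1    1    1    1    1
  e   0    1    2    2    2    2
  c   0    1    2    2    2    2
LCS length = dp[6][5] = 2

2


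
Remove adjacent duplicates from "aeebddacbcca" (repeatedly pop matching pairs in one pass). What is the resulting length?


Input: aeebddacbcca
Stack-based adjacent duplicate removal:
  Read 'a': push. Stack: a
  Read 'e': push. Stack: ae
  Read 'e': matches stack top 'e' => pop. Stack: a
  Read 'b': push. Stack: ab
  Read 'd': push. Stack: abd
  Read 'd': matches stack top 'd' => pop. Stack: ab
  Read 'a': push. Stack: aba
  Read 'c': push. Stack: abac
  Read 'b': push. Stack: abacb
  Read 'c': push. Stack: abacbc
  Read 'c': matches stack top 'c' => pop. Stack: abacb
  Read 'a': push. Stack: abacba
Final stack: "abacba" (length 6)

6


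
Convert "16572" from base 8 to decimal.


Input: "16572" in base 8
Positional expansion:
  Digit '1' (value 1) x 8^4 = 4096
  Digit '6' (value 6) x 8^3 = 3072
  Digit '5' (value 5) x 8^2 = 320
  Digit '7' (value 7) x 8^1 = 56
  Digit '2' (value 2) x 8^0 = 2
Sum = 7546

7546


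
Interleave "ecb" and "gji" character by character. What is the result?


Interleaving "ecb" and "gji":
  Position 0: 'e' from first, 'g' from second => "eg"
  Position 1: 'c' from first, 'j' from second => "cj"
  Position 2: 'b' from first, 'i' from second => "bi"
Result: egcjbi

egcjbi


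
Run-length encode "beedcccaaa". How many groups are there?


Input: beedcccaaa
Scanning for consecutive runs:
  Group 1: 'b' x 1 (positions 0-0)
  Group 2: 'e' x 2 (positions 1-2)
  Group 3: 'd' x 1 (positions 3-3)
  Group 4: 'c' x 3 (positions 4-6)
  Group 5: 'a' x 3 (positions 7-9)
Total groups: 5

5


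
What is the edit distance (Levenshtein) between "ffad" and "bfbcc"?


Computing edit distance: "ffad" -> "bfbcc"
DP table:
           b    f    b    c    c
      0    1    2    3    4    5
  f   1    1    1    2    3    4
  f   2    2    1    2    3    4
  a   3    3    2    2    3    4
  d   4    4    3    3    3    4
Edit distance = dp[4][5] = 4

4


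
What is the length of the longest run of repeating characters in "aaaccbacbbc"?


Input: "aaaccbacbbc"
Scanning for longest run:
  Position 1 ('a'): continues run of 'a', length=2
  Position 2 ('a'): continues run of 'a', length=3
  Position 3 ('c'): new char, reset run to 1
  Position 4 ('c'): continues run of 'c', length=2
  Position 5 ('b'): new char, reset run to 1
  Position 6 ('a'): new char, reset run to 1
  Position 7 ('c'): new char, reset run to 1
  Position 8 ('b'): new char, reset run to 1
  Position 9 ('b'): continues run of 'b', length=2
  Position 10 ('c'): new char, reset run to 1
Longest run: 'a' with length 3

3


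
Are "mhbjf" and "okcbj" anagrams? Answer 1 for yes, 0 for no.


Strings: "mhbjf", "okcbj"
Sorted first:  bfhjm
Sorted second: bcjko
Differ at position 1: 'f' vs 'c' => not anagrams

0


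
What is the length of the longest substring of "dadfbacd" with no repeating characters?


Input: "dadfbacd"
Sliding window (track last position of each char):
  Position 0 ('d'): window [0,0] length 1 -- new best
  Position 1 ('a'): window [0,1] length 2 -- new best
  Position 2 ('d'): repeat (last at 0), move window start to 1
  Position 2 ('d'): window [1,2] length 2
  Position 3 ('f'): window [1,3] length 3 -- new best
  Position 4 ('b'): window [1,4] length 4 -- new best
  Position 5 ('a'): repeat (last at 1), move window start to 2
  Position 5 ('a'): window [2,5] length 4
  Position 6 ('c'): window [2,6] length 5 -- new best
  Position 7 ('d'): repeat (last at 2), move window start to 3
  Position 7 ('d'): window [3,7] length 5
Longest substring with no repeats: "dfbac" with length 5

5


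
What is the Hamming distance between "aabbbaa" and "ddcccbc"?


Comparing "aabbbaa" and "ddcccbc" position by position:
  Position 0: 'a' vs 'd' => differ
  Position 1: 'a' vs 'd' => differ
  Position 2: 'b' vs 'c' => differ
  Position 3: 'b' vs 'c' => differ
  Position 4: 'b' vs 'c' => differ
  Position 5: 'a' vs 'b' => differ
  Position 6: 'a' vs 'c' => differ
Total differences (Hamming distance): 7

7


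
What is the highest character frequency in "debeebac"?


Input: debeebac
Character counts:
  'a': 1
  'b': 2
  'c': 1
  'd': 1
  'e': 3
Maximum frequency: 3

3


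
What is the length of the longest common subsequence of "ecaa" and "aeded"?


LCS of "ecaa" and "aeded"
DP table:
           a    e    d    e    d
      0    0    0    0    0    0
  e   0    0    1    1    1    1
  c   0    0    1    1    1    1
  a   0    1    1    1    1    1
  a   0    1    1    1    1    1
LCS length = dp[4][5] = 1

1


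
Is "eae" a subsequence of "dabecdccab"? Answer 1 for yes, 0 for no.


Check if "eae" is a subsequence of "dabecdccab"
Greedy scan:
  Position 0 ('d'): no match needed
  Position 1 ('a'): no match needed
  Position 2 ('b'): no match needed
  Position 3 ('e'): matches sub[0] = 'e'
  Position 4 ('c'): no match needed
  Position 5 ('d'): no match needed
  Position 6 ('c'): no match needed
  Position 7 ('c'): no match needed
  Position 8 ('a'): matches sub[1] = 'a'
  Position 9 ('b'): no match needed
Only matched 2/3 characters => not a subsequence

0


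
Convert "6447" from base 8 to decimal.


Input: "6447" in base 8
Positional expansion:
  Digit '6' (value 6) x 8^3 = 3072
  Digit '4' (value 4) x 8^2 = 256
  Digit '4' (value 4) x 8^1 = 32
  Digit '7' (value 7) x 8^0 = 7
Sum = 3367

3367


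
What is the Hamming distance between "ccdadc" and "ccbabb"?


Comparing "ccdadc" and "ccbabb" position by position:
  Position 0: 'c' vs 'c' => same
  Position 1: 'c' vs 'c' => same
  Position 2: 'd' vs 'b' => differ
  Position 3: 'a' vs 'a' => same
  Position 4: 'd' vs 'b' => differ
  Position 5: 'c' vs 'b' => differ
Total differences (Hamming distance): 3

3


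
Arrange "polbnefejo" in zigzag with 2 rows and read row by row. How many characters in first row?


Zigzag "polbnefejo" into 2 rows:
Placing characters:
  'p' => row 0
  'o' => row 1
  'l' => row 0
  'b' => row 1
  'n' => row 0
  'e' => row 1
  'f' => row 0
  'e' => row 1
  'j' => row 0
  'o' => row 1
Rows:
  Row 0: "plnfj"
  Row 1: "obeeo"
First row length: 5

5


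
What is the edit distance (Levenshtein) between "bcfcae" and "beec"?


Computing edit distance: "bcfcae" -> "beec"
DP table:
           b    e    e    c
      0    1    2    3    4
  b   1    0    1    2    3
  c   2    1    1    2    2
  f   3    2    2    2    3
  c   4    3    3    3    2
  a   5    4    4    4    3
  e   6    5    4    4    4
Edit distance = dp[6][4] = 4

4


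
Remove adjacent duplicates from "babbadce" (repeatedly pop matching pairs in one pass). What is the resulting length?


Input: babbadce
Stack-based adjacent duplicate removal:
  Read 'b': push. Stack: b
  Read 'a': push. Stack: ba
  Read 'b': push. Stack: bab
  Read 'b': matches stack top 'b' => pop. Stack: ba
  Read 'a': matches stack top 'a' => pop. Stack: b
  Read 'd': push. Stack: bd
  Read 'c': push. Stack: bdc
  Read 'e': push. Stack: bdce
Final stack: "bdce" (length 4)

4
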